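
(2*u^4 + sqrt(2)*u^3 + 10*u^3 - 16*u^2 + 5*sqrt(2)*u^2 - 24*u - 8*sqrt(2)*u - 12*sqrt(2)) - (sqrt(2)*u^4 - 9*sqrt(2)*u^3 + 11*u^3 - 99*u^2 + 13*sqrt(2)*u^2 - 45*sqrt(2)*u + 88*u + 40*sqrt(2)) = -sqrt(2)*u^4 + 2*u^4 - u^3 + 10*sqrt(2)*u^3 - 8*sqrt(2)*u^2 + 83*u^2 - 112*u + 37*sqrt(2)*u - 52*sqrt(2)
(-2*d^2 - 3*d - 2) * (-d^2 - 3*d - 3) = 2*d^4 + 9*d^3 + 17*d^2 + 15*d + 6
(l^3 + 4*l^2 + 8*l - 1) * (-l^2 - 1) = -l^5 - 4*l^4 - 9*l^3 - 3*l^2 - 8*l + 1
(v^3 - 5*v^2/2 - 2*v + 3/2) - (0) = v^3 - 5*v^2/2 - 2*v + 3/2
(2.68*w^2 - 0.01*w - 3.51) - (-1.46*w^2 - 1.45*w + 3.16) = 4.14*w^2 + 1.44*w - 6.67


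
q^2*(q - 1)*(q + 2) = q^4 + q^3 - 2*q^2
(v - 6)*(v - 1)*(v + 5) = v^3 - 2*v^2 - 29*v + 30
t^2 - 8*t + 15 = (t - 5)*(t - 3)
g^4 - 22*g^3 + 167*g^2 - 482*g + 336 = (g - 8)*(g - 7)*(g - 6)*(g - 1)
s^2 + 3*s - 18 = (s - 3)*(s + 6)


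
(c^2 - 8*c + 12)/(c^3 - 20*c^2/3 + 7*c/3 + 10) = 3*(c - 2)/(3*c^2 - 2*c - 5)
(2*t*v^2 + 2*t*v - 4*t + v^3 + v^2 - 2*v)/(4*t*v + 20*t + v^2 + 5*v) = (2*t*v^2 + 2*t*v - 4*t + v^3 + v^2 - 2*v)/(4*t*v + 20*t + v^2 + 5*v)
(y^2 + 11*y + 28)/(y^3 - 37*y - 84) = (y + 7)/(y^2 - 4*y - 21)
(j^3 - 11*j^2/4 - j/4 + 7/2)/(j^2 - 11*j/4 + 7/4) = (j^2 - j - 2)/(j - 1)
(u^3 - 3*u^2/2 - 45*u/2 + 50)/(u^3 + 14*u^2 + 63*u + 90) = (u^2 - 13*u/2 + 10)/(u^2 + 9*u + 18)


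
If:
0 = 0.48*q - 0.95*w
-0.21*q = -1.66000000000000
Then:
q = 7.90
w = 3.99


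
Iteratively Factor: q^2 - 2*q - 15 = (q + 3)*(q - 5)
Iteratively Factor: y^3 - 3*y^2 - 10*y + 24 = (y - 2)*(y^2 - y - 12) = (y - 4)*(y - 2)*(y + 3)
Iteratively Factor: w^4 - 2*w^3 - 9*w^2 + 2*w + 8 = (w + 2)*(w^3 - 4*w^2 - w + 4) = (w + 1)*(w + 2)*(w^2 - 5*w + 4) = (w - 4)*(w + 1)*(w + 2)*(w - 1)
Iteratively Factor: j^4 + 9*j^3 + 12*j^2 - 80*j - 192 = (j + 4)*(j^3 + 5*j^2 - 8*j - 48) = (j + 4)^2*(j^2 + j - 12) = (j - 3)*(j + 4)^2*(j + 4)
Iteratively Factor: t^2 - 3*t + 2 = (t - 2)*(t - 1)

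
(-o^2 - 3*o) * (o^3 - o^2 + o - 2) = -o^5 - 2*o^4 + 2*o^3 - o^2 + 6*o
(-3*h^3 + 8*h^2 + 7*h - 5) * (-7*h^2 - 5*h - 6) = 21*h^5 - 41*h^4 - 71*h^3 - 48*h^2 - 17*h + 30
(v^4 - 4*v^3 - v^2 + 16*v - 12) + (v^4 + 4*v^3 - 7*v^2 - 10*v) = 2*v^4 - 8*v^2 + 6*v - 12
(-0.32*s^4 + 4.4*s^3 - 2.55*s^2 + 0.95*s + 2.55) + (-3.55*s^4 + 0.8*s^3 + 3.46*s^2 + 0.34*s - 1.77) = -3.87*s^4 + 5.2*s^3 + 0.91*s^2 + 1.29*s + 0.78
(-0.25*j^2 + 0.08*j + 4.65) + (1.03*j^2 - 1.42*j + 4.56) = 0.78*j^2 - 1.34*j + 9.21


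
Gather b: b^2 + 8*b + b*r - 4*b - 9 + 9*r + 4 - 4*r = b^2 + b*(r + 4) + 5*r - 5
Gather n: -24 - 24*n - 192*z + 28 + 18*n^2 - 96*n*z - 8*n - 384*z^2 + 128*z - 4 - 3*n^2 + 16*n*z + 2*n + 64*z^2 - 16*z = 15*n^2 + n*(-80*z - 30) - 320*z^2 - 80*z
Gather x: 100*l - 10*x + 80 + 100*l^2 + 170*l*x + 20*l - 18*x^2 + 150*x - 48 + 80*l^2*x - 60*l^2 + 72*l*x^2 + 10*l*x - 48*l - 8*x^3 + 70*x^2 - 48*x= 40*l^2 + 72*l - 8*x^3 + x^2*(72*l + 52) + x*(80*l^2 + 180*l + 92) + 32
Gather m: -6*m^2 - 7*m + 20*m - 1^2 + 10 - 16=-6*m^2 + 13*m - 7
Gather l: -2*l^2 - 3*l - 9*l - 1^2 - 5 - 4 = -2*l^2 - 12*l - 10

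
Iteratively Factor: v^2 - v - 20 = (v + 4)*(v - 5)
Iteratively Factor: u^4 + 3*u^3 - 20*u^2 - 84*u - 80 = (u + 2)*(u^3 + u^2 - 22*u - 40) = (u + 2)*(u + 4)*(u^2 - 3*u - 10) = (u - 5)*(u + 2)*(u + 4)*(u + 2)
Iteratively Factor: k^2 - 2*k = (k)*(k - 2)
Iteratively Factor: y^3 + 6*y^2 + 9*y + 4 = (y + 1)*(y^2 + 5*y + 4) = (y + 1)*(y + 4)*(y + 1)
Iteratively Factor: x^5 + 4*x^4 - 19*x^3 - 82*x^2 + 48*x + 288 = (x - 4)*(x^4 + 8*x^3 + 13*x^2 - 30*x - 72) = (x - 4)*(x - 2)*(x^3 + 10*x^2 + 33*x + 36) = (x - 4)*(x - 2)*(x + 3)*(x^2 + 7*x + 12) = (x - 4)*(x - 2)*(x + 3)^2*(x + 4)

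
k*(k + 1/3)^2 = k^3 + 2*k^2/3 + k/9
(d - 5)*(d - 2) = d^2 - 7*d + 10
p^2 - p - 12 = (p - 4)*(p + 3)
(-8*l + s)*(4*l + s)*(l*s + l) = -32*l^3*s - 32*l^3 - 4*l^2*s^2 - 4*l^2*s + l*s^3 + l*s^2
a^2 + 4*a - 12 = (a - 2)*(a + 6)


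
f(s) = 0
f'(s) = 0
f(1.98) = 0.00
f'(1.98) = 0.00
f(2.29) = 0.00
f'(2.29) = 0.00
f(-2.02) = 0.00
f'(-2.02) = 0.00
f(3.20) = 0.00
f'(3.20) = 0.00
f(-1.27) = 0.00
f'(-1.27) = 0.00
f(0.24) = 0.00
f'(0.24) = 0.00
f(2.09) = 0.00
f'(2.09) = 0.00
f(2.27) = 0.00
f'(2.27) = 0.00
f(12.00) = 0.00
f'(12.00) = 0.00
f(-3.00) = 0.00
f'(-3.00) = 0.00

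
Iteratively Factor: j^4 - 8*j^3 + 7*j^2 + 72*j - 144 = (j - 3)*(j^3 - 5*j^2 - 8*j + 48) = (j - 4)*(j - 3)*(j^2 - j - 12) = (j - 4)^2*(j - 3)*(j + 3)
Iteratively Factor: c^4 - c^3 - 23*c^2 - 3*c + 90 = (c - 5)*(c^3 + 4*c^2 - 3*c - 18) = (c - 5)*(c + 3)*(c^2 + c - 6) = (c - 5)*(c + 3)^2*(c - 2)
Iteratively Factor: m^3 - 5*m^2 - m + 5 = (m - 1)*(m^2 - 4*m - 5) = (m - 5)*(m - 1)*(m + 1)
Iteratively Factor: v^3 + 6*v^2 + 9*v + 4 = (v + 1)*(v^2 + 5*v + 4) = (v + 1)*(v + 4)*(v + 1)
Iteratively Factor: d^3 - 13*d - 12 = (d - 4)*(d^2 + 4*d + 3) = (d - 4)*(d + 1)*(d + 3)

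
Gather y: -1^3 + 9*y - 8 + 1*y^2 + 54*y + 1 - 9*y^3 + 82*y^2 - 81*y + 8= -9*y^3 + 83*y^2 - 18*y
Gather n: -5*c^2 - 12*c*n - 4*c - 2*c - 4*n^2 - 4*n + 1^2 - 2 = -5*c^2 - 6*c - 4*n^2 + n*(-12*c - 4) - 1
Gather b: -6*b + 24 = 24 - 6*b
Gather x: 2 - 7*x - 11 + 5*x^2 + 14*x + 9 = 5*x^2 + 7*x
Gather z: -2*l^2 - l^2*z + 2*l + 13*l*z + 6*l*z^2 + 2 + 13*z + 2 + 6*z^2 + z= -2*l^2 + 2*l + z^2*(6*l + 6) + z*(-l^2 + 13*l + 14) + 4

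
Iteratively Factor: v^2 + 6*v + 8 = (v + 4)*(v + 2)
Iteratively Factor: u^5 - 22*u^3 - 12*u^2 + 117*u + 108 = (u + 1)*(u^4 - u^3 - 21*u^2 + 9*u + 108) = (u + 1)*(u + 3)*(u^3 - 4*u^2 - 9*u + 36) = (u - 4)*(u + 1)*(u + 3)*(u^2 - 9) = (u - 4)*(u - 3)*(u + 1)*(u + 3)*(u + 3)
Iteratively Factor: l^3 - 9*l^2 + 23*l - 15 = (l - 5)*(l^2 - 4*l + 3) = (l - 5)*(l - 3)*(l - 1)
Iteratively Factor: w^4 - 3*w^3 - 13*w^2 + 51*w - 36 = (w - 3)*(w^3 - 13*w + 12) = (w - 3)*(w - 1)*(w^2 + w - 12) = (w - 3)*(w - 1)*(w + 4)*(w - 3)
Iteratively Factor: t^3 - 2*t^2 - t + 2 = (t - 1)*(t^2 - t - 2) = (t - 1)*(t + 1)*(t - 2)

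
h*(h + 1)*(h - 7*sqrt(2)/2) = h^3 - 7*sqrt(2)*h^2/2 + h^2 - 7*sqrt(2)*h/2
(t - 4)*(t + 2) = t^2 - 2*t - 8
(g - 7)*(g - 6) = g^2 - 13*g + 42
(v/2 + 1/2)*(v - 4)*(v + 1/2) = v^3/2 - 5*v^2/4 - 11*v/4 - 1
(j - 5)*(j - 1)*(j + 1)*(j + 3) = j^4 - 2*j^3 - 16*j^2 + 2*j + 15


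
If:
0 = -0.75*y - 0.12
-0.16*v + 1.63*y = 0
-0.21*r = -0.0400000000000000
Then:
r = 0.19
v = -1.63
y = -0.16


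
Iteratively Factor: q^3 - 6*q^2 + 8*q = (q - 4)*(q^2 - 2*q) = (q - 4)*(q - 2)*(q)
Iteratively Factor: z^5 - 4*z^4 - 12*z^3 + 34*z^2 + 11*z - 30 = (z - 5)*(z^4 + z^3 - 7*z^2 - z + 6) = (z - 5)*(z - 2)*(z^3 + 3*z^2 - z - 3) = (z - 5)*(z - 2)*(z + 3)*(z^2 - 1) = (z - 5)*(z - 2)*(z + 1)*(z + 3)*(z - 1)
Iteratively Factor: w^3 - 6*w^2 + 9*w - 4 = (w - 4)*(w^2 - 2*w + 1) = (w - 4)*(w - 1)*(w - 1)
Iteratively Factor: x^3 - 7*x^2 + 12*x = (x - 3)*(x^2 - 4*x) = (x - 4)*(x - 3)*(x)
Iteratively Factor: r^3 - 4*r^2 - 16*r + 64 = (r - 4)*(r^2 - 16) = (r - 4)^2*(r + 4)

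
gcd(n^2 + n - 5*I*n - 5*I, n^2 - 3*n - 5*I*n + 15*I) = n - 5*I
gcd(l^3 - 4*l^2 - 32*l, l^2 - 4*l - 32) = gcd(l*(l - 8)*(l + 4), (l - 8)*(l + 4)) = l^2 - 4*l - 32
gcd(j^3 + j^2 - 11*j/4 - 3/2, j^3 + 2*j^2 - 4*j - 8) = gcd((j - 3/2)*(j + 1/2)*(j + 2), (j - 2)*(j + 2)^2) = j + 2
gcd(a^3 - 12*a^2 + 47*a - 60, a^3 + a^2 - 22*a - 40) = a - 5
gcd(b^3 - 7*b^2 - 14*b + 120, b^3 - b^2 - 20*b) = b^2 - b - 20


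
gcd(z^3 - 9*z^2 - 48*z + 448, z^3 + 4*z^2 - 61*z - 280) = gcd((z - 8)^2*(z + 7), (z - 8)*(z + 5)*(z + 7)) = z^2 - z - 56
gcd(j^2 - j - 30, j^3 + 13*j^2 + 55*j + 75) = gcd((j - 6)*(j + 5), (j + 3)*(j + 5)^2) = j + 5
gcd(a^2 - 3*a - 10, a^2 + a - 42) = 1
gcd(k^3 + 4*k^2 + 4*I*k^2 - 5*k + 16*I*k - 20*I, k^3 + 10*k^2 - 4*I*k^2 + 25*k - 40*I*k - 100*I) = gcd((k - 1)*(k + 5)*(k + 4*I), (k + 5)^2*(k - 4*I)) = k + 5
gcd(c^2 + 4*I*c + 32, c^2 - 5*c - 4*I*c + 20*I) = c - 4*I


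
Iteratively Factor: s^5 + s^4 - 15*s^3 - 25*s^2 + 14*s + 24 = (s + 3)*(s^4 - 2*s^3 - 9*s^2 + 2*s + 8) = (s + 2)*(s + 3)*(s^3 - 4*s^2 - s + 4) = (s - 4)*(s + 2)*(s + 3)*(s^2 - 1) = (s - 4)*(s + 1)*(s + 2)*(s + 3)*(s - 1)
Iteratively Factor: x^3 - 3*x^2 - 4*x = (x + 1)*(x^2 - 4*x) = (x - 4)*(x + 1)*(x)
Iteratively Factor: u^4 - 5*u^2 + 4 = (u + 2)*(u^3 - 2*u^2 - u + 2) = (u - 2)*(u + 2)*(u^2 - 1) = (u - 2)*(u + 1)*(u + 2)*(u - 1)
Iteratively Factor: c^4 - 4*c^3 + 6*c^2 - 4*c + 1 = (c - 1)*(c^3 - 3*c^2 + 3*c - 1) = (c - 1)^2*(c^2 - 2*c + 1) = (c - 1)^3*(c - 1)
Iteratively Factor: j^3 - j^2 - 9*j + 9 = (j - 1)*(j^2 - 9) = (j - 1)*(j + 3)*(j - 3)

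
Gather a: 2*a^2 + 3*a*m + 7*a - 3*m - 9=2*a^2 + a*(3*m + 7) - 3*m - 9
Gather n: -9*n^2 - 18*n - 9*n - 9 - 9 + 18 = -9*n^2 - 27*n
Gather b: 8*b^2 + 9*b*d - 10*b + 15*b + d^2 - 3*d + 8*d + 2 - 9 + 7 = 8*b^2 + b*(9*d + 5) + d^2 + 5*d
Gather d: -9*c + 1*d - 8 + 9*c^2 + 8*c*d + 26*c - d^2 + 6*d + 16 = 9*c^2 + 17*c - d^2 + d*(8*c + 7) + 8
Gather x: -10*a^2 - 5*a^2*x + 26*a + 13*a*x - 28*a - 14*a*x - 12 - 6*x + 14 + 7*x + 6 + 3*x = -10*a^2 - 2*a + x*(-5*a^2 - a + 4) + 8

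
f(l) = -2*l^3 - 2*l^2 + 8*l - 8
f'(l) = -6*l^2 - 4*l + 8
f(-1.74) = -17.44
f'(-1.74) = -3.21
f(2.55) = -33.77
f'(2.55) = -41.22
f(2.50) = -31.75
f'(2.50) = -39.50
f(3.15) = -65.16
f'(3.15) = -64.14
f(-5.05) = 158.17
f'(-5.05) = -124.82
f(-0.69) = -13.82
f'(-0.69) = 7.90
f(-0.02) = -8.16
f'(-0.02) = 8.08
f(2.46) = -30.20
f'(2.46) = -38.15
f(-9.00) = 1216.00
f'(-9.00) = -442.00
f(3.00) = -56.00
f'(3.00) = -58.00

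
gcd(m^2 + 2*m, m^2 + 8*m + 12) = m + 2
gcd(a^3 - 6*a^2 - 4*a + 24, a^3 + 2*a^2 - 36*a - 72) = a^2 - 4*a - 12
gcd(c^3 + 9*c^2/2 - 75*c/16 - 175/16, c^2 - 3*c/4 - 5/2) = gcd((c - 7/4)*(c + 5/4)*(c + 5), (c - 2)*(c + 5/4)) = c + 5/4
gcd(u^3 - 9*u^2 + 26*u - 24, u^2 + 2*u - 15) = u - 3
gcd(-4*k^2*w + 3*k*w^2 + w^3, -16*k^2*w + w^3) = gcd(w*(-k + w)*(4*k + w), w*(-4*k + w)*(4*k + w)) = 4*k*w + w^2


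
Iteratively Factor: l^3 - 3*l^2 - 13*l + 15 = (l - 1)*(l^2 - 2*l - 15) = (l - 1)*(l + 3)*(l - 5)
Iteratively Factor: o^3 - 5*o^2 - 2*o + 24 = (o - 3)*(o^2 - 2*o - 8) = (o - 4)*(o - 3)*(o + 2)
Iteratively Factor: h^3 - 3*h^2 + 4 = (h - 2)*(h^2 - h - 2) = (h - 2)*(h + 1)*(h - 2)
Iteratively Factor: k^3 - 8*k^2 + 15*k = (k - 5)*(k^2 - 3*k) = (k - 5)*(k - 3)*(k)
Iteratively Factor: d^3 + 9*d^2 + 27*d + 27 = (d + 3)*(d^2 + 6*d + 9) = (d + 3)^2*(d + 3)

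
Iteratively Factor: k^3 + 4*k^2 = (k)*(k^2 + 4*k) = k^2*(k + 4)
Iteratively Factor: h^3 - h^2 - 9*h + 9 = (h - 1)*(h^2 - 9) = (h - 1)*(h + 3)*(h - 3)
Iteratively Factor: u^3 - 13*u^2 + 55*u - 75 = (u - 3)*(u^2 - 10*u + 25) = (u - 5)*(u - 3)*(u - 5)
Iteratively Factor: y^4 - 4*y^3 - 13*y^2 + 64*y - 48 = (y - 1)*(y^3 - 3*y^2 - 16*y + 48) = (y - 1)*(y + 4)*(y^2 - 7*y + 12) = (y - 3)*(y - 1)*(y + 4)*(y - 4)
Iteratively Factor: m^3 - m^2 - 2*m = (m)*(m^2 - m - 2) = m*(m + 1)*(m - 2)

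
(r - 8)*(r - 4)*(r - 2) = r^3 - 14*r^2 + 56*r - 64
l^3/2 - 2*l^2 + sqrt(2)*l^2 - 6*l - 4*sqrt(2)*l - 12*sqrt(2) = (l/2 + sqrt(2))*(l - 6)*(l + 2)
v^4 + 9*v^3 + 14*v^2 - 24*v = v*(v - 1)*(v + 4)*(v + 6)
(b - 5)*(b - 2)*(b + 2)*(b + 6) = b^4 + b^3 - 34*b^2 - 4*b + 120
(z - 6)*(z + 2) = z^2 - 4*z - 12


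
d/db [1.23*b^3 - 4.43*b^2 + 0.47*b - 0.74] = 3.69*b^2 - 8.86*b + 0.47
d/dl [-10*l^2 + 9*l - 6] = 9 - 20*l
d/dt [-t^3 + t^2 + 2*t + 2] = -3*t^2 + 2*t + 2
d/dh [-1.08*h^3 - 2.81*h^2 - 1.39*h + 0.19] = -3.24*h^2 - 5.62*h - 1.39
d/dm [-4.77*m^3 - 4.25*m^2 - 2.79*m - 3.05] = -14.31*m^2 - 8.5*m - 2.79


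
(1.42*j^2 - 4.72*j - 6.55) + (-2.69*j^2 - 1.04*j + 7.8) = -1.27*j^2 - 5.76*j + 1.25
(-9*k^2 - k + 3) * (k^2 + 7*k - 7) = -9*k^4 - 64*k^3 + 59*k^2 + 28*k - 21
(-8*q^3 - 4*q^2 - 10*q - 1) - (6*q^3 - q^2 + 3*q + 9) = -14*q^3 - 3*q^2 - 13*q - 10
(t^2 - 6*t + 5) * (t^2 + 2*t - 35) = t^4 - 4*t^3 - 42*t^2 + 220*t - 175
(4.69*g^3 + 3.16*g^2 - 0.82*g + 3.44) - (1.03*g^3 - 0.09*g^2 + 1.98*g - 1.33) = 3.66*g^3 + 3.25*g^2 - 2.8*g + 4.77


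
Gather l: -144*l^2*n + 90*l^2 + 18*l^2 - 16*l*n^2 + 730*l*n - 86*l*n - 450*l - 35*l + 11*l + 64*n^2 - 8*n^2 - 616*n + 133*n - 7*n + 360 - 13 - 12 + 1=l^2*(108 - 144*n) + l*(-16*n^2 + 644*n - 474) + 56*n^2 - 490*n + 336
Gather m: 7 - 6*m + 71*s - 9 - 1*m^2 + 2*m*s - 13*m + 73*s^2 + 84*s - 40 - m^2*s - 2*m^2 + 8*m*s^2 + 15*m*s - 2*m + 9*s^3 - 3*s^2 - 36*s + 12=m^2*(-s - 3) + m*(8*s^2 + 17*s - 21) + 9*s^3 + 70*s^2 + 119*s - 30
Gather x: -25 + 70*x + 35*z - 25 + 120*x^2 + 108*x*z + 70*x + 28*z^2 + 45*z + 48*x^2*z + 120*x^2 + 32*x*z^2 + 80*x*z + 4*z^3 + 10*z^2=x^2*(48*z + 240) + x*(32*z^2 + 188*z + 140) + 4*z^3 + 38*z^2 + 80*z - 50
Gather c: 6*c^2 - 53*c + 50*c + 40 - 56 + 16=6*c^2 - 3*c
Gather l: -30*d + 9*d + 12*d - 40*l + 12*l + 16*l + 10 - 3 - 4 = -9*d - 12*l + 3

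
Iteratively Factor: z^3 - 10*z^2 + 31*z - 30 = (z - 3)*(z^2 - 7*z + 10) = (z - 3)*(z - 2)*(z - 5)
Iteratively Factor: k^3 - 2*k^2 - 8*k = (k + 2)*(k^2 - 4*k) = k*(k + 2)*(k - 4)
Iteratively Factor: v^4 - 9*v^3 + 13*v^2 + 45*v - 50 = (v + 2)*(v^3 - 11*v^2 + 35*v - 25) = (v - 5)*(v + 2)*(v^2 - 6*v + 5) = (v - 5)*(v - 1)*(v + 2)*(v - 5)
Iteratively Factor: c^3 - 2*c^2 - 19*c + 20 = (c - 5)*(c^2 + 3*c - 4) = (c - 5)*(c - 1)*(c + 4)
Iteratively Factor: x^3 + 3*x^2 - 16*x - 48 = (x + 3)*(x^2 - 16) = (x - 4)*(x + 3)*(x + 4)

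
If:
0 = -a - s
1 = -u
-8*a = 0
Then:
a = 0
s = 0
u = -1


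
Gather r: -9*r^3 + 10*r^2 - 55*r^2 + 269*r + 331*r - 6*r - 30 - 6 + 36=-9*r^3 - 45*r^2 + 594*r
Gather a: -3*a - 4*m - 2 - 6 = -3*a - 4*m - 8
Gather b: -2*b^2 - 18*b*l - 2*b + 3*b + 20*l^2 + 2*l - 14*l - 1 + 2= -2*b^2 + b*(1 - 18*l) + 20*l^2 - 12*l + 1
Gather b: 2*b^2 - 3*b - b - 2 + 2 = 2*b^2 - 4*b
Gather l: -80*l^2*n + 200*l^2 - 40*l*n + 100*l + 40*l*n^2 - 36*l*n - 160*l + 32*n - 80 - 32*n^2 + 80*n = l^2*(200 - 80*n) + l*(40*n^2 - 76*n - 60) - 32*n^2 + 112*n - 80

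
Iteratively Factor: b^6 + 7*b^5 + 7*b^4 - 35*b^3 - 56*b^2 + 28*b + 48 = (b + 3)*(b^5 + 4*b^4 - 5*b^3 - 20*b^2 + 4*b + 16) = (b + 2)*(b + 3)*(b^4 + 2*b^3 - 9*b^2 - 2*b + 8) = (b - 2)*(b + 2)*(b + 3)*(b^3 + 4*b^2 - b - 4) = (b - 2)*(b + 1)*(b + 2)*(b + 3)*(b^2 + 3*b - 4) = (b - 2)*(b - 1)*(b + 1)*(b + 2)*(b + 3)*(b + 4)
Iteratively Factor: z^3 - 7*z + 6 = (z + 3)*(z^2 - 3*z + 2) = (z - 1)*(z + 3)*(z - 2)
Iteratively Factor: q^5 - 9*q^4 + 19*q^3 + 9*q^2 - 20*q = (q - 5)*(q^4 - 4*q^3 - q^2 + 4*q) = q*(q - 5)*(q^3 - 4*q^2 - q + 4) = q*(q - 5)*(q - 4)*(q^2 - 1) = q*(q - 5)*(q - 4)*(q + 1)*(q - 1)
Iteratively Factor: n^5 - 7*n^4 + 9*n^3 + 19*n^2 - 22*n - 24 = (n - 2)*(n^4 - 5*n^3 - n^2 + 17*n + 12) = (n - 2)*(n + 1)*(n^3 - 6*n^2 + 5*n + 12) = (n - 4)*(n - 2)*(n + 1)*(n^2 - 2*n - 3) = (n - 4)*(n - 3)*(n - 2)*(n + 1)*(n + 1)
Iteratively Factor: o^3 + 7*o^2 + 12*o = (o + 3)*(o^2 + 4*o) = o*(o + 3)*(o + 4)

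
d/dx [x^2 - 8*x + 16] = 2*x - 8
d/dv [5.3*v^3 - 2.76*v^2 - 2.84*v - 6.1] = 15.9*v^2 - 5.52*v - 2.84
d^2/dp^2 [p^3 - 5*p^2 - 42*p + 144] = 6*p - 10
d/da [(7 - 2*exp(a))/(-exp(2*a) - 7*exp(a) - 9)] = (-2*exp(2*a) + 14*exp(a) + 67)*exp(a)/(exp(4*a) + 14*exp(3*a) + 67*exp(2*a) + 126*exp(a) + 81)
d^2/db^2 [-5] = 0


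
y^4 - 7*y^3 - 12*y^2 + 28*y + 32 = (y - 8)*(y - 2)*(y + 1)*(y + 2)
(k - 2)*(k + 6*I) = k^2 - 2*k + 6*I*k - 12*I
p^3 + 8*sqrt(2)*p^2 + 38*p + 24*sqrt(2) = (p + sqrt(2))*(p + 3*sqrt(2))*(p + 4*sqrt(2))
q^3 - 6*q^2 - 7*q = q*(q - 7)*(q + 1)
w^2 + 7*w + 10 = (w + 2)*(w + 5)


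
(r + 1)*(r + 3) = r^2 + 4*r + 3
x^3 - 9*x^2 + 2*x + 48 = (x - 8)*(x - 3)*(x + 2)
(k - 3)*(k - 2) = k^2 - 5*k + 6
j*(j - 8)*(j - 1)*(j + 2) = j^4 - 7*j^3 - 10*j^2 + 16*j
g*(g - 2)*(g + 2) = g^3 - 4*g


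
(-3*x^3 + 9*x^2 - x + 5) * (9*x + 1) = -27*x^4 + 78*x^3 + 44*x + 5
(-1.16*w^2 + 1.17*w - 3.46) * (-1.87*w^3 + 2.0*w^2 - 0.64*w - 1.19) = 2.1692*w^5 - 4.5079*w^4 + 9.5526*w^3 - 6.2884*w^2 + 0.8221*w + 4.1174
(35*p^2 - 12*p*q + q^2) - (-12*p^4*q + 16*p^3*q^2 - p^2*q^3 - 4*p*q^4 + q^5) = 12*p^4*q - 16*p^3*q^2 + p^2*q^3 + 35*p^2 + 4*p*q^4 - 12*p*q - q^5 + q^2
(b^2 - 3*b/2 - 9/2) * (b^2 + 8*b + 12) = b^4 + 13*b^3/2 - 9*b^2/2 - 54*b - 54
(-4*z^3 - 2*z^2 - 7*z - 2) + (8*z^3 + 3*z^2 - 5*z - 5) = 4*z^3 + z^2 - 12*z - 7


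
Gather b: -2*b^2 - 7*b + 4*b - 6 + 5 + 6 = -2*b^2 - 3*b + 5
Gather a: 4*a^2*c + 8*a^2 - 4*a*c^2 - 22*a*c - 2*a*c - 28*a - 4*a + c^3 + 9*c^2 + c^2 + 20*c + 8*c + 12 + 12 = a^2*(4*c + 8) + a*(-4*c^2 - 24*c - 32) + c^3 + 10*c^2 + 28*c + 24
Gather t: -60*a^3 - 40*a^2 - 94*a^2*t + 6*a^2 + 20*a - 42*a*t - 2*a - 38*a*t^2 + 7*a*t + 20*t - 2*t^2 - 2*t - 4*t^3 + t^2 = -60*a^3 - 34*a^2 + 18*a - 4*t^3 + t^2*(-38*a - 1) + t*(-94*a^2 - 35*a + 18)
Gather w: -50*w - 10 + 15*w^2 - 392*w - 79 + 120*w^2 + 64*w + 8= 135*w^2 - 378*w - 81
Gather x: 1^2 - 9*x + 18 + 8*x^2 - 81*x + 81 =8*x^2 - 90*x + 100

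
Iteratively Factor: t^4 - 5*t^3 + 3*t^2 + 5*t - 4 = (t - 1)*(t^3 - 4*t^2 - t + 4) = (t - 1)^2*(t^2 - 3*t - 4) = (t - 1)^2*(t + 1)*(t - 4)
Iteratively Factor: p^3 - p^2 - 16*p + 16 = (p - 4)*(p^2 + 3*p - 4) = (p - 4)*(p - 1)*(p + 4)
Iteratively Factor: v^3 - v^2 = (v)*(v^2 - v) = v*(v - 1)*(v)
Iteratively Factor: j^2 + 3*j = (j)*(j + 3)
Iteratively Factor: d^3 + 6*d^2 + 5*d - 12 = (d + 4)*(d^2 + 2*d - 3) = (d + 3)*(d + 4)*(d - 1)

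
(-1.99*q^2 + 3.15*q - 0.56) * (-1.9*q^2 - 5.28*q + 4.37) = 3.781*q^4 + 4.5222*q^3 - 24.2643*q^2 + 16.7223*q - 2.4472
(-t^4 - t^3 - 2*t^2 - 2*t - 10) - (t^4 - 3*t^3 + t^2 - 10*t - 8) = -2*t^4 + 2*t^3 - 3*t^2 + 8*t - 2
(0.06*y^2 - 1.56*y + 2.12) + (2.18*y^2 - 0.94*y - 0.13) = 2.24*y^2 - 2.5*y + 1.99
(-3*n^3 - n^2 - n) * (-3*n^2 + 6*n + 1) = 9*n^5 - 15*n^4 - 6*n^3 - 7*n^2 - n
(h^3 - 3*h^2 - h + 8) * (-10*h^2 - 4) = -10*h^5 + 30*h^4 + 6*h^3 - 68*h^2 + 4*h - 32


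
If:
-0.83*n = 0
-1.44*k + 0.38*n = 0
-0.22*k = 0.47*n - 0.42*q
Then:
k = 0.00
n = 0.00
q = 0.00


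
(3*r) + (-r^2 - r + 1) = -r^2 + 2*r + 1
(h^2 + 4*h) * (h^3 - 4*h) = h^5 + 4*h^4 - 4*h^3 - 16*h^2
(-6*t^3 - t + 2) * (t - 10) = -6*t^4 + 60*t^3 - t^2 + 12*t - 20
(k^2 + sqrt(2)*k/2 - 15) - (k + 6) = k^2 - k + sqrt(2)*k/2 - 21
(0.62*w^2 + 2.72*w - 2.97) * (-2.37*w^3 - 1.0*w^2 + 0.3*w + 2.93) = -1.4694*w^5 - 7.0664*w^4 + 4.5049*w^3 + 5.6026*w^2 + 7.0786*w - 8.7021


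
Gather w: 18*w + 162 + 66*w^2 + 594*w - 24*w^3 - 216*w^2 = -24*w^3 - 150*w^2 + 612*w + 162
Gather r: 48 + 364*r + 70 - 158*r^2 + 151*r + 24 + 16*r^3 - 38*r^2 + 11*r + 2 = 16*r^3 - 196*r^2 + 526*r + 144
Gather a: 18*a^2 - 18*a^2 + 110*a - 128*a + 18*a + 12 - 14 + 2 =0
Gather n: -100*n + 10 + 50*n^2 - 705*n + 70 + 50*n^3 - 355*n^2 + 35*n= 50*n^3 - 305*n^2 - 770*n + 80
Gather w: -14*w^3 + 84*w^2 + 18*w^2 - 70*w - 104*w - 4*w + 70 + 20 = -14*w^3 + 102*w^2 - 178*w + 90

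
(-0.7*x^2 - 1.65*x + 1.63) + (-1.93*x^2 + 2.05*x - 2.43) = -2.63*x^2 + 0.4*x - 0.8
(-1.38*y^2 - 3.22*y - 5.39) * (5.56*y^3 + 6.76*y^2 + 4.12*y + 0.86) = -7.6728*y^5 - 27.232*y^4 - 57.4212*y^3 - 50.8896*y^2 - 24.976*y - 4.6354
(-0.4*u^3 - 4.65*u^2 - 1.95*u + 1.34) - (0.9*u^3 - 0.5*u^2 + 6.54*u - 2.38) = -1.3*u^3 - 4.15*u^2 - 8.49*u + 3.72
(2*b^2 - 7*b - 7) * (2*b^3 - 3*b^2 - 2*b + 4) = 4*b^5 - 20*b^4 + 3*b^3 + 43*b^2 - 14*b - 28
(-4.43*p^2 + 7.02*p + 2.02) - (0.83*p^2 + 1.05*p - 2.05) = -5.26*p^2 + 5.97*p + 4.07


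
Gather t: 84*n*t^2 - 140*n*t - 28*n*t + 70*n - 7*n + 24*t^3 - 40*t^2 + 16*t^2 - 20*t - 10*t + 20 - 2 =63*n + 24*t^3 + t^2*(84*n - 24) + t*(-168*n - 30) + 18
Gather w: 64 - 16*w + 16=80 - 16*w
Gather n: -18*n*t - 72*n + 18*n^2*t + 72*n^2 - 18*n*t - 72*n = n^2*(18*t + 72) + n*(-36*t - 144)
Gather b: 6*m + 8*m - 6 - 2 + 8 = 14*m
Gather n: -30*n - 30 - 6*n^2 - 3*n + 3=-6*n^2 - 33*n - 27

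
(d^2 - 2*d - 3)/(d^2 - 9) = (d + 1)/(d + 3)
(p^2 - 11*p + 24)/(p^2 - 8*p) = (p - 3)/p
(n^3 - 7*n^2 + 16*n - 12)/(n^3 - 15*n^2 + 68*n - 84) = (n^2 - 5*n + 6)/(n^2 - 13*n + 42)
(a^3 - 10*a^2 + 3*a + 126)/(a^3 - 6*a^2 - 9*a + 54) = (a - 7)/(a - 3)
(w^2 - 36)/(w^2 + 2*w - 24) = (w - 6)/(w - 4)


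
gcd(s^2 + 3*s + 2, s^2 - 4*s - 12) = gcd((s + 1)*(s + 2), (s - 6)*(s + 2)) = s + 2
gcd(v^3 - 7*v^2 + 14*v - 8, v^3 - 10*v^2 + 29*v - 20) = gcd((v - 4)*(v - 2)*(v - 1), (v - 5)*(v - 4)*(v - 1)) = v^2 - 5*v + 4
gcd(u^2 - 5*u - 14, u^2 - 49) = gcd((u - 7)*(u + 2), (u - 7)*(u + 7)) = u - 7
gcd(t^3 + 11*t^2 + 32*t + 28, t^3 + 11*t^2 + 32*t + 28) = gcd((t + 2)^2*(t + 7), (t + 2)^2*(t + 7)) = t^3 + 11*t^2 + 32*t + 28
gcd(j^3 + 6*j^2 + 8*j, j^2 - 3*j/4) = j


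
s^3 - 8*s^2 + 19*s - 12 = (s - 4)*(s - 3)*(s - 1)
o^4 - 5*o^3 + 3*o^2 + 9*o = o*(o - 3)^2*(o + 1)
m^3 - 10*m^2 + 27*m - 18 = (m - 6)*(m - 3)*(m - 1)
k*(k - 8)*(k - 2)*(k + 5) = k^4 - 5*k^3 - 34*k^2 + 80*k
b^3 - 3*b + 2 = (b - 1)^2*(b + 2)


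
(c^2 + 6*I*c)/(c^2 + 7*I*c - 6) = c/(c + I)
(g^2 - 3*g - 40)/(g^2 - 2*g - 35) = (g - 8)/(g - 7)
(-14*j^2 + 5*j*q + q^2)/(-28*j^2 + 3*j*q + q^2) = (-2*j + q)/(-4*j + q)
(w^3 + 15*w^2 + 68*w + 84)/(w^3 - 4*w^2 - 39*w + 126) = (w^2 + 9*w + 14)/(w^2 - 10*w + 21)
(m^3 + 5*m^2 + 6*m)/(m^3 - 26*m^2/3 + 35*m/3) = 3*(m^2 + 5*m + 6)/(3*m^2 - 26*m + 35)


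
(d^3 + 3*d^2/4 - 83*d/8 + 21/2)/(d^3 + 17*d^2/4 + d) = (8*d^2 - 26*d + 21)/(2*d*(4*d + 1))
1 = 1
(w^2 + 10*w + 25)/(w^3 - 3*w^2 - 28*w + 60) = (w + 5)/(w^2 - 8*w + 12)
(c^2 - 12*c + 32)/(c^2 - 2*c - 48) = (c - 4)/(c + 6)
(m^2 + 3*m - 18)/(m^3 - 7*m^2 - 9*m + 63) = (m + 6)/(m^2 - 4*m - 21)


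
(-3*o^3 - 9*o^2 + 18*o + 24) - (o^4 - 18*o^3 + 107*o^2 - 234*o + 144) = -o^4 + 15*o^3 - 116*o^2 + 252*o - 120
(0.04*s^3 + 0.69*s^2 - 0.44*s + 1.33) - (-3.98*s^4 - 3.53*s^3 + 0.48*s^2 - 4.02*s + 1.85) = 3.98*s^4 + 3.57*s^3 + 0.21*s^2 + 3.58*s - 0.52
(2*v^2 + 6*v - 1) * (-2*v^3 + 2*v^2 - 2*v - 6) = -4*v^5 - 8*v^4 + 10*v^3 - 26*v^2 - 34*v + 6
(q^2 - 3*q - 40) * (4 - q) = -q^3 + 7*q^2 + 28*q - 160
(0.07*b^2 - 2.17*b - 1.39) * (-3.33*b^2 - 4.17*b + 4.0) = -0.2331*b^4 + 6.9342*b^3 + 13.9576*b^2 - 2.8837*b - 5.56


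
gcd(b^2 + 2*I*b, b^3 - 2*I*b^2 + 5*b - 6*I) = b + 2*I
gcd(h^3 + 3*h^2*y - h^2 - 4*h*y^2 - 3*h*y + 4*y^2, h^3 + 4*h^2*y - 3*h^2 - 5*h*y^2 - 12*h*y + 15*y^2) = -h + y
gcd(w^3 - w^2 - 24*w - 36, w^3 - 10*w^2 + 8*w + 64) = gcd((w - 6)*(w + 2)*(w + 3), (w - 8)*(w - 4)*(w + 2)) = w + 2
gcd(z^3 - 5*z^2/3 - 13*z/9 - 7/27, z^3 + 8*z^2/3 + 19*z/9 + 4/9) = z + 1/3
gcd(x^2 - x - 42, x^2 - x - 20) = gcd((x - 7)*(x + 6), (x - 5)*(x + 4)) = 1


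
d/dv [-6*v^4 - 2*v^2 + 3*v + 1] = -24*v^3 - 4*v + 3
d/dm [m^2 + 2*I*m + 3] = 2*m + 2*I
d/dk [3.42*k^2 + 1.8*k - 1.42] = 6.84*k + 1.8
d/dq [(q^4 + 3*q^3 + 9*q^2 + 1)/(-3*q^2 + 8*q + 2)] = (-6*q^5 + 15*q^4 + 56*q^3 + 90*q^2 + 42*q - 8)/(9*q^4 - 48*q^3 + 52*q^2 + 32*q + 4)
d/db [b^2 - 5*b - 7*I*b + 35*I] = 2*b - 5 - 7*I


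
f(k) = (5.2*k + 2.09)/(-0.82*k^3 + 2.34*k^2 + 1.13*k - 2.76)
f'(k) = (5.2*k + 2.09)*(2.46*k^2 - 4.68*k - 1.13)/(-0.82*k^3 + 2.34*k^2 + 1.13*k - 2.76)^2 + 5.2/(-0.82*k^3 + 2.34*k^2 + 1.13*k - 2.76)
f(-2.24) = -0.61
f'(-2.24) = -0.51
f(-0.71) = 0.77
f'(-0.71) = -3.75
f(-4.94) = -0.16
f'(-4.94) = -0.05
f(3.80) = -2.26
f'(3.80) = 3.34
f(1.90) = 5.42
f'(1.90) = -0.44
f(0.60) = -3.68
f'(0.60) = -11.59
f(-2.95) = -0.38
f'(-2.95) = -0.21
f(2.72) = 14.44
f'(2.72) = 60.35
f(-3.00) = -0.36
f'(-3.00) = -0.20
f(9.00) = -0.12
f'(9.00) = 0.03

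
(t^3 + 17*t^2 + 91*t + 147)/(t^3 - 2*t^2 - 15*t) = (t^2 + 14*t + 49)/(t*(t - 5))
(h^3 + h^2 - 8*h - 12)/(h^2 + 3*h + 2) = (h^2 - h - 6)/(h + 1)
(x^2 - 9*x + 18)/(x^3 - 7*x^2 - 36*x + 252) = (x - 3)/(x^2 - x - 42)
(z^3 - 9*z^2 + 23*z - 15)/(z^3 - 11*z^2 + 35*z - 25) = (z - 3)/(z - 5)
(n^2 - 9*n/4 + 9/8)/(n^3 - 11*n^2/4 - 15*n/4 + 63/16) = 2*(2*n - 3)/(4*n^2 - 8*n - 21)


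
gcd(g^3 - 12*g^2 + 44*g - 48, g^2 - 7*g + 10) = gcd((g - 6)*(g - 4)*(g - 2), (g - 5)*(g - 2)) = g - 2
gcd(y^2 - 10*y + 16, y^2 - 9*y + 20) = 1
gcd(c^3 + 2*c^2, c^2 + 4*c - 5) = 1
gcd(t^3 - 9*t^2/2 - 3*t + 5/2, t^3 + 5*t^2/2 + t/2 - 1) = t^2 + t/2 - 1/2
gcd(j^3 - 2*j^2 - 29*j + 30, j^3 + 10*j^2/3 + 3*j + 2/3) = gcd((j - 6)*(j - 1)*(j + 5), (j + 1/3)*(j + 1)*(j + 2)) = 1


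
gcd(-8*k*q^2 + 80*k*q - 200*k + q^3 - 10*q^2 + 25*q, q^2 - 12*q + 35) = q - 5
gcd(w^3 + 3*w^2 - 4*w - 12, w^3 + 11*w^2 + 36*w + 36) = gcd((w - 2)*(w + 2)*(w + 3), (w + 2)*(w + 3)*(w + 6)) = w^2 + 5*w + 6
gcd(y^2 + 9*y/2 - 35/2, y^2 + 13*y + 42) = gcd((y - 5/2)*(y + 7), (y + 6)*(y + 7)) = y + 7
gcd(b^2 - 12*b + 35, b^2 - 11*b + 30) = b - 5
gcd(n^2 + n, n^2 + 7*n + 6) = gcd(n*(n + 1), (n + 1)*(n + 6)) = n + 1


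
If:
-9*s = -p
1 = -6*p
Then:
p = -1/6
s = -1/54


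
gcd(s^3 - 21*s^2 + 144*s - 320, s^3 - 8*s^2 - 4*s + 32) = s - 8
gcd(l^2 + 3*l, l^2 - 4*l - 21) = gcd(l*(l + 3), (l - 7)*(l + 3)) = l + 3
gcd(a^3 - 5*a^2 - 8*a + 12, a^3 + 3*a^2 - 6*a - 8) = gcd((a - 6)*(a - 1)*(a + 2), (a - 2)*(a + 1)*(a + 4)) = 1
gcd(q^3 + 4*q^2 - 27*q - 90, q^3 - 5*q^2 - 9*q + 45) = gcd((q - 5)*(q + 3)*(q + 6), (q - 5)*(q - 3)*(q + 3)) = q^2 - 2*q - 15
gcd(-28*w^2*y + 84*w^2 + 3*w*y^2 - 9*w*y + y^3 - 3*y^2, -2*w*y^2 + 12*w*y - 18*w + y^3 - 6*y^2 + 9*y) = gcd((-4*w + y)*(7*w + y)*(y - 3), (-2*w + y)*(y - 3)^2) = y - 3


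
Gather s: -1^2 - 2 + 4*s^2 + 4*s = 4*s^2 + 4*s - 3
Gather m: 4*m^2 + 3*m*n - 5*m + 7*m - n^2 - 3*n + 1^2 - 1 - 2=4*m^2 + m*(3*n + 2) - n^2 - 3*n - 2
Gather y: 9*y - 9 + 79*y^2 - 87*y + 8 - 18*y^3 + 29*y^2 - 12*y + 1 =-18*y^3 + 108*y^2 - 90*y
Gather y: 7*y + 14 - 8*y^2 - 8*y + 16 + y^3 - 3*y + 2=y^3 - 8*y^2 - 4*y + 32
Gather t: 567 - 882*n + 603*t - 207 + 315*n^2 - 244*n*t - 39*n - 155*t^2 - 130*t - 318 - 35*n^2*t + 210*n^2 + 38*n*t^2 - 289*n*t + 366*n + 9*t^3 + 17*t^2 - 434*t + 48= 525*n^2 - 555*n + 9*t^3 + t^2*(38*n - 138) + t*(-35*n^2 - 533*n + 39) + 90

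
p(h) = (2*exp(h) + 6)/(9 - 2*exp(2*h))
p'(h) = 2*exp(h)/(9 - 2*exp(2*h)) + 4*(2*exp(h) + 6)*exp(2*h)/(9 - 2*exp(2*h))^2 = 2*(4*(exp(h) + 3)*exp(h) - 2*exp(2*h) + 9)*exp(h)/(2*exp(2*h) - 9)^2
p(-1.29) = 0.74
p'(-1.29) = 0.09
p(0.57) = 3.47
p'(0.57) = 17.10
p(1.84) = -0.26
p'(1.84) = 0.42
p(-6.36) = 0.67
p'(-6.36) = 0.00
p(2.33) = -0.13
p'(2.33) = 0.17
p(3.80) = -0.02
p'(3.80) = 0.03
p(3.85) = -0.02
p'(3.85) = 0.02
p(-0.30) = 0.95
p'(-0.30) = 0.45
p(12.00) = 0.00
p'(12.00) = 0.00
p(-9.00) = 0.67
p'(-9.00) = 0.00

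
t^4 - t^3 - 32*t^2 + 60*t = t*(t - 5)*(t - 2)*(t + 6)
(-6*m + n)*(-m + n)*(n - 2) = 6*m^2*n - 12*m^2 - 7*m*n^2 + 14*m*n + n^3 - 2*n^2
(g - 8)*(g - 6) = g^2 - 14*g + 48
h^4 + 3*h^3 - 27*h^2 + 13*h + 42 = (h - 3)*(h - 2)*(h + 1)*(h + 7)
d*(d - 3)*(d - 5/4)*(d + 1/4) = d^4 - 4*d^3 + 43*d^2/16 + 15*d/16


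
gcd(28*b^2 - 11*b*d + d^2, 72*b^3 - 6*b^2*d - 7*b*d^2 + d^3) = 4*b - d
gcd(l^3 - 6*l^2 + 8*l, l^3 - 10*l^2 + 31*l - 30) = l - 2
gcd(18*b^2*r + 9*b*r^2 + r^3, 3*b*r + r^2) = 3*b*r + r^2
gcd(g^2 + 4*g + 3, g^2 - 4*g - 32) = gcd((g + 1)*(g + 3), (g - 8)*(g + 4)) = 1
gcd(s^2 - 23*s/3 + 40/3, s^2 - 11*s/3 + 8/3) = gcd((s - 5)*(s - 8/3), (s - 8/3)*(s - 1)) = s - 8/3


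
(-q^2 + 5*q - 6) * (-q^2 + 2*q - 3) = q^4 - 7*q^3 + 19*q^2 - 27*q + 18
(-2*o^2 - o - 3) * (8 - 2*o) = 4*o^3 - 14*o^2 - 2*o - 24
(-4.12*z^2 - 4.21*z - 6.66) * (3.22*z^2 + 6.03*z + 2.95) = -13.2664*z^4 - 38.3998*z^3 - 58.9855*z^2 - 52.5793*z - 19.647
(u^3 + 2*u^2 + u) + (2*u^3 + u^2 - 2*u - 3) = 3*u^3 + 3*u^2 - u - 3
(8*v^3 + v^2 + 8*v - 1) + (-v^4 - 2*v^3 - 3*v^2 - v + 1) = -v^4 + 6*v^3 - 2*v^2 + 7*v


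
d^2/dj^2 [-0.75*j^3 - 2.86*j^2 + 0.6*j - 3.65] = -4.5*j - 5.72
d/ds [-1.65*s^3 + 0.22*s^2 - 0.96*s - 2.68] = -4.95*s^2 + 0.44*s - 0.96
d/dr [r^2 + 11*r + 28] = 2*r + 11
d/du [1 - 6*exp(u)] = -6*exp(u)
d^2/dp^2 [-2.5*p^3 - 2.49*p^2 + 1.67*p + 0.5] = -15.0*p - 4.98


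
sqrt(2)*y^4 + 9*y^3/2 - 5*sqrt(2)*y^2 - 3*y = y*(y - sqrt(2))*(y + 3*sqrt(2))*(sqrt(2)*y + 1/2)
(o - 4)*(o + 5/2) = o^2 - 3*o/2 - 10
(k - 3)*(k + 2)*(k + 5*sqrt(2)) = k^3 - k^2 + 5*sqrt(2)*k^2 - 5*sqrt(2)*k - 6*k - 30*sqrt(2)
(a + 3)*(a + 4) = a^2 + 7*a + 12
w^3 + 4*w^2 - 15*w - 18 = (w - 3)*(w + 1)*(w + 6)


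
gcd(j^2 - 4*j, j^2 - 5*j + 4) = j - 4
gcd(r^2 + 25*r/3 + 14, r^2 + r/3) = 1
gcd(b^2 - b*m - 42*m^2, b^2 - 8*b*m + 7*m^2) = b - 7*m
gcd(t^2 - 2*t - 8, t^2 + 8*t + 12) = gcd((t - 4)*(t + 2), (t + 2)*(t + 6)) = t + 2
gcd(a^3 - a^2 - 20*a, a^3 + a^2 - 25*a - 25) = a - 5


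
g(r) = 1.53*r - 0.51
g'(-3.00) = 1.53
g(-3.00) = -5.10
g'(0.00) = 1.53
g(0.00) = -0.51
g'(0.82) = 1.53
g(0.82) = 0.74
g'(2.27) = 1.53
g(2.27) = 2.96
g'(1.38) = 1.53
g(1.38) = 1.60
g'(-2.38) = 1.53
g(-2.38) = -4.15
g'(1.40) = 1.53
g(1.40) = 1.63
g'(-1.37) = 1.53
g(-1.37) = -2.61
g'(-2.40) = 1.53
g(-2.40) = -4.18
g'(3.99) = 1.53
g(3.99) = 5.59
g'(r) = 1.53000000000000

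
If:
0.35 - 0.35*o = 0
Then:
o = 1.00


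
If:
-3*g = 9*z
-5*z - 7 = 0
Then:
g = 21/5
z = -7/5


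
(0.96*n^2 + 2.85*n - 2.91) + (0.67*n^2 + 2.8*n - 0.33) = 1.63*n^2 + 5.65*n - 3.24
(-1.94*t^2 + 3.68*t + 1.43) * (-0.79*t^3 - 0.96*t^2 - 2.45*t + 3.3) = 1.5326*t^5 - 1.0448*t^4 + 0.0905000000000005*t^3 - 16.7908*t^2 + 8.6405*t + 4.719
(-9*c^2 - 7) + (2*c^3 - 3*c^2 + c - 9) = 2*c^3 - 12*c^2 + c - 16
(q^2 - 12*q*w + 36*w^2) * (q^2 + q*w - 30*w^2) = q^4 - 11*q^3*w - 6*q^2*w^2 + 396*q*w^3 - 1080*w^4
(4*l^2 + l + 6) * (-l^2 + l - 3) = -4*l^4 + 3*l^3 - 17*l^2 + 3*l - 18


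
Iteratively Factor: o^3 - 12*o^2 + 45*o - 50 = (o - 2)*(o^2 - 10*o + 25) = (o - 5)*(o - 2)*(o - 5)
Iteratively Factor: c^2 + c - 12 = (c + 4)*(c - 3)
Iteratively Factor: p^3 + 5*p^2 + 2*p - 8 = (p + 2)*(p^2 + 3*p - 4) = (p - 1)*(p + 2)*(p + 4)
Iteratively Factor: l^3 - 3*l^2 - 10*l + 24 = (l - 2)*(l^2 - l - 12) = (l - 2)*(l + 3)*(l - 4)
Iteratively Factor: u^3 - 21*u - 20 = (u + 1)*(u^2 - u - 20) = (u + 1)*(u + 4)*(u - 5)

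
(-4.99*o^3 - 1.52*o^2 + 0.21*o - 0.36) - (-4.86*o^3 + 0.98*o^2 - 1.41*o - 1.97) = -0.13*o^3 - 2.5*o^2 + 1.62*o + 1.61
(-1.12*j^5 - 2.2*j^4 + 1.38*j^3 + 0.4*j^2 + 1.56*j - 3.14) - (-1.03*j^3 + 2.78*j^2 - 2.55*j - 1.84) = -1.12*j^5 - 2.2*j^4 + 2.41*j^3 - 2.38*j^2 + 4.11*j - 1.3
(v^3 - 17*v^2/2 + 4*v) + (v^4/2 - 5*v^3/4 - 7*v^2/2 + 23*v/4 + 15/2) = v^4/2 - v^3/4 - 12*v^2 + 39*v/4 + 15/2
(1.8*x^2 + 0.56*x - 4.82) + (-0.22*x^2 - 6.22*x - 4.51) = 1.58*x^2 - 5.66*x - 9.33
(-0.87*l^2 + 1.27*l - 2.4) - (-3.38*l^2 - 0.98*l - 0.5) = 2.51*l^2 + 2.25*l - 1.9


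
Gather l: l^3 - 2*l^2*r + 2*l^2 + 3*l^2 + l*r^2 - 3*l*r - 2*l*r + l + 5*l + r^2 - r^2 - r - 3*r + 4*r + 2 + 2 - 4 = l^3 + l^2*(5 - 2*r) + l*(r^2 - 5*r + 6)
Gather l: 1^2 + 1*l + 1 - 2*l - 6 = -l - 4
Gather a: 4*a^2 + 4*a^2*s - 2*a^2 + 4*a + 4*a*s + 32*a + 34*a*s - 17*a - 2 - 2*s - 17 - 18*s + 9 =a^2*(4*s + 2) + a*(38*s + 19) - 20*s - 10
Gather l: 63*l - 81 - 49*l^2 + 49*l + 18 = -49*l^2 + 112*l - 63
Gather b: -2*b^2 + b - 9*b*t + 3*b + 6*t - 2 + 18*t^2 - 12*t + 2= -2*b^2 + b*(4 - 9*t) + 18*t^2 - 6*t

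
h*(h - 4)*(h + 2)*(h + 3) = h^4 + h^3 - 14*h^2 - 24*h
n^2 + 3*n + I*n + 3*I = (n + 3)*(n + I)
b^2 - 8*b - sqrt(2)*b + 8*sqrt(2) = (b - 8)*(b - sqrt(2))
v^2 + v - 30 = (v - 5)*(v + 6)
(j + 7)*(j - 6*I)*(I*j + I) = I*j^3 + 6*j^2 + 8*I*j^2 + 48*j + 7*I*j + 42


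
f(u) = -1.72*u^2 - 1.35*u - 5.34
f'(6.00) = -21.99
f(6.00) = -75.36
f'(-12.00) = 39.93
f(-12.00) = -236.82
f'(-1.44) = 3.60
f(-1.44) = -6.96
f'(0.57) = -3.31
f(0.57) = -6.67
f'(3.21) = -12.39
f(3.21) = -27.40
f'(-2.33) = 6.67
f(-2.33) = -11.53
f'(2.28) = -9.19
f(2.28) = -17.36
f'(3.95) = -14.94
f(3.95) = -37.51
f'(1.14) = -5.27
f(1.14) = -9.11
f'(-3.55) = 10.86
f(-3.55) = -22.22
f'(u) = -3.44*u - 1.35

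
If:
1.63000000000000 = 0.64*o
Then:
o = 2.55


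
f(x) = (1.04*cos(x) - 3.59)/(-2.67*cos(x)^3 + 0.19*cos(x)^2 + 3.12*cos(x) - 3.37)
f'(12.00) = -0.93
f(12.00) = 1.23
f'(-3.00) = -0.29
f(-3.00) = 1.25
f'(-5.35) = 0.12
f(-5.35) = 1.48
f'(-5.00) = -0.88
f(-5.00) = 1.30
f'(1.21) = -0.81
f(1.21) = 1.36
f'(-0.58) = -0.93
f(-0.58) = 1.24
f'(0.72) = 0.83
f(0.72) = 1.37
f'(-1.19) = 0.77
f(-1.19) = 1.38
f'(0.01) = 0.02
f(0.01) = 0.93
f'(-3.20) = 0.12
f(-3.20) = 1.27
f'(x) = (1.04*cos(x) - 3.59)*(-8.01*sin(x)*cos(x)^2 + 0.38*sin(x)*cos(x) + 3.12*sin(x))/(-2.67*cos(x)^3 + 0.19*cos(x)^2 + 3.12*cos(x) - 3.37)^2 - 1.04*sin(x)/(-2.67*cos(x)^3 + 0.19*cos(x)^2 + 3.12*cos(x) - 3.37)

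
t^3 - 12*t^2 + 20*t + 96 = (t - 8)*(t - 6)*(t + 2)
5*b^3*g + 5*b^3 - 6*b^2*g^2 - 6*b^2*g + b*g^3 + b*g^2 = (-5*b + g)*(-b + g)*(b*g + b)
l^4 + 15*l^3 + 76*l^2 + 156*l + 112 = (l + 2)^2*(l + 4)*(l + 7)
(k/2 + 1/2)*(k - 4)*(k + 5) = k^3/2 + k^2 - 19*k/2 - 10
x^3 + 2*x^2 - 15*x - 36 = (x - 4)*(x + 3)^2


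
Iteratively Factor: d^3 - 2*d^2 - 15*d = (d)*(d^2 - 2*d - 15) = d*(d + 3)*(d - 5)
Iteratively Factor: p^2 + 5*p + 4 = (p + 1)*(p + 4)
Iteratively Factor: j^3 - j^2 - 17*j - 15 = (j + 1)*(j^2 - 2*j - 15) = (j + 1)*(j + 3)*(j - 5)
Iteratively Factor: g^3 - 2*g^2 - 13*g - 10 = (g + 2)*(g^2 - 4*g - 5) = (g - 5)*(g + 2)*(g + 1)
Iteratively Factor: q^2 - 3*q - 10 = (q + 2)*(q - 5)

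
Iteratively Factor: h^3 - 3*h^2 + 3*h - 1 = (h - 1)*(h^2 - 2*h + 1) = (h - 1)^2*(h - 1)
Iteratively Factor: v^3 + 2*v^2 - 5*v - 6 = (v + 3)*(v^2 - v - 2) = (v + 1)*(v + 3)*(v - 2)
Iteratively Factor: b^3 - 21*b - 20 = (b + 4)*(b^2 - 4*b - 5) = (b - 5)*(b + 4)*(b + 1)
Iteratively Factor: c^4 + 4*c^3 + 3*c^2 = (c + 3)*(c^3 + c^2) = c*(c + 3)*(c^2 + c) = c*(c + 1)*(c + 3)*(c)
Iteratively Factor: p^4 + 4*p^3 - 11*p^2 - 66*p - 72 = (p - 4)*(p^3 + 8*p^2 + 21*p + 18) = (p - 4)*(p + 3)*(p^2 + 5*p + 6) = (p - 4)*(p + 2)*(p + 3)*(p + 3)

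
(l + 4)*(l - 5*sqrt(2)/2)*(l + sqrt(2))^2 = l^4 - sqrt(2)*l^3/2 + 4*l^3 - 8*l^2 - 2*sqrt(2)*l^2 - 32*l - 5*sqrt(2)*l - 20*sqrt(2)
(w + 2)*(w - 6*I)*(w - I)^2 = w^4 + 2*w^3 - 8*I*w^3 - 13*w^2 - 16*I*w^2 - 26*w + 6*I*w + 12*I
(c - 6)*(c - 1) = c^2 - 7*c + 6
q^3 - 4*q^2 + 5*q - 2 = (q - 2)*(q - 1)^2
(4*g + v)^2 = 16*g^2 + 8*g*v + v^2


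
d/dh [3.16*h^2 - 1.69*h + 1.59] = 6.32*h - 1.69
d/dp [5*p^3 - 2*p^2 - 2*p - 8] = 15*p^2 - 4*p - 2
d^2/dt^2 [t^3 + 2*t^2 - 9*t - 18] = 6*t + 4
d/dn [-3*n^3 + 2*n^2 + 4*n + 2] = -9*n^2 + 4*n + 4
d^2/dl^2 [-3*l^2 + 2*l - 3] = -6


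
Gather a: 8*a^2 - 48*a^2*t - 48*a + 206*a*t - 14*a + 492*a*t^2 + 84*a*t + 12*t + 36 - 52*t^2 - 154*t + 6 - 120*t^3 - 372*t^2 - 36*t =a^2*(8 - 48*t) + a*(492*t^2 + 290*t - 62) - 120*t^3 - 424*t^2 - 178*t + 42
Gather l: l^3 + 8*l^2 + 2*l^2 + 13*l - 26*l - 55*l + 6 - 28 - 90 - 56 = l^3 + 10*l^2 - 68*l - 168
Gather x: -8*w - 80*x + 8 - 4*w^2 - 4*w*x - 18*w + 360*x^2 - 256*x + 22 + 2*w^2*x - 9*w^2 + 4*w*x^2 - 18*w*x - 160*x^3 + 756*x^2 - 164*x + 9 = -13*w^2 - 26*w - 160*x^3 + x^2*(4*w + 1116) + x*(2*w^2 - 22*w - 500) + 39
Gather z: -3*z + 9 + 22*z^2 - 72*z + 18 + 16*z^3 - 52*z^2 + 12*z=16*z^3 - 30*z^2 - 63*z + 27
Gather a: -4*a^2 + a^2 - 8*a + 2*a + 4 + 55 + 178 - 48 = -3*a^2 - 6*a + 189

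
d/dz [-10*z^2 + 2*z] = 2 - 20*z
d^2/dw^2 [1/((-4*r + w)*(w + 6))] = 2*(-(4*r - w)^2 + (4*r - w)*(w + 6) - (w + 6)^2)/((4*r - w)^3*(w + 6)^3)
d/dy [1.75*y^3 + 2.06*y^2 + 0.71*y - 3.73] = 5.25*y^2 + 4.12*y + 0.71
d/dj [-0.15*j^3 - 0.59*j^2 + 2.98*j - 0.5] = -0.45*j^2 - 1.18*j + 2.98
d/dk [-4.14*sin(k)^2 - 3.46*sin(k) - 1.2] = -(8.28*sin(k) + 3.46)*cos(k)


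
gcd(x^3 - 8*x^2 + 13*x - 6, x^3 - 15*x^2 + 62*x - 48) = x^2 - 7*x + 6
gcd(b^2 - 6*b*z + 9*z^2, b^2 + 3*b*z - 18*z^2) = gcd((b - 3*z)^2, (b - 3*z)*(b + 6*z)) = -b + 3*z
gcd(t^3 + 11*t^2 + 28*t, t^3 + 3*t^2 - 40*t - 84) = t + 7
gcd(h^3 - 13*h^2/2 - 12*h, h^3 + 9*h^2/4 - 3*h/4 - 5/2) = 1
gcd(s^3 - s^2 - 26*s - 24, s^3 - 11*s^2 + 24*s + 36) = s^2 - 5*s - 6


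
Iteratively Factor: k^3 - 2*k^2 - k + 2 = (k - 2)*(k^2 - 1) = (k - 2)*(k + 1)*(k - 1)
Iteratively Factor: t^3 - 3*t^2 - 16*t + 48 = (t - 3)*(t^2 - 16) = (t - 4)*(t - 3)*(t + 4)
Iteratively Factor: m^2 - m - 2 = (m - 2)*(m + 1)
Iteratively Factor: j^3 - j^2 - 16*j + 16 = (j + 4)*(j^2 - 5*j + 4) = (j - 4)*(j + 4)*(j - 1)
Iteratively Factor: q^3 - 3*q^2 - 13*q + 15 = (q - 1)*(q^2 - 2*q - 15) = (q - 1)*(q + 3)*(q - 5)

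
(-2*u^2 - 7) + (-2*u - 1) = -2*u^2 - 2*u - 8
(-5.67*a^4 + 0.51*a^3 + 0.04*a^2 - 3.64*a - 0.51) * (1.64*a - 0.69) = -9.2988*a^5 + 4.7487*a^4 - 0.2863*a^3 - 5.9972*a^2 + 1.6752*a + 0.3519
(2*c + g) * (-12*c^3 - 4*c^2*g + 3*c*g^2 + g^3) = -24*c^4 - 20*c^3*g + 2*c^2*g^2 + 5*c*g^3 + g^4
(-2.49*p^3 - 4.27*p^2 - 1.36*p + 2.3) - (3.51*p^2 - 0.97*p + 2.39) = -2.49*p^3 - 7.78*p^2 - 0.39*p - 0.0900000000000003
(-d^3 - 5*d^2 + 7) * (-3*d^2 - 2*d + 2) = 3*d^5 + 17*d^4 + 8*d^3 - 31*d^2 - 14*d + 14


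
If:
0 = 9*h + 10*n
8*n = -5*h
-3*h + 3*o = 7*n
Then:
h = 0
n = 0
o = 0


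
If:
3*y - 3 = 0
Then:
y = 1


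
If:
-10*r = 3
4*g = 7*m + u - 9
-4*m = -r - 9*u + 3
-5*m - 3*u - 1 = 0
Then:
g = -791/285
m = -63/190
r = -3/10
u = 25/114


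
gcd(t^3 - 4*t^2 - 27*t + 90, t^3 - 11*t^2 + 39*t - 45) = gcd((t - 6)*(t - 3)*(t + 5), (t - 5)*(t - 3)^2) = t - 3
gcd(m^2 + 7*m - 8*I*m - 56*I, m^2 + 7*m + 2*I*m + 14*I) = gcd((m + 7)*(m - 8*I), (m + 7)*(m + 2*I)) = m + 7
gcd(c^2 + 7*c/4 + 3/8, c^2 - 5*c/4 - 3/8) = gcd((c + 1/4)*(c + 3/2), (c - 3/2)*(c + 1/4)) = c + 1/4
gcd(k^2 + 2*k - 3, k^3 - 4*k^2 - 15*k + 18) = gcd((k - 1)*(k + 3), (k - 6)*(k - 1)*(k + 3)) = k^2 + 2*k - 3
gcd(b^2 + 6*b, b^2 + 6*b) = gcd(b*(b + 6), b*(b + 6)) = b^2 + 6*b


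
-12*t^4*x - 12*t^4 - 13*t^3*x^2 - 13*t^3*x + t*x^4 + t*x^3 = (-4*t + x)*(t + x)*(3*t + x)*(t*x + t)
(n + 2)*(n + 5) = n^2 + 7*n + 10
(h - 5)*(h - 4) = h^2 - 9*h + 20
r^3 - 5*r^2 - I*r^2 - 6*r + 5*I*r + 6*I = (r - 6)*(r + 1)*(r - I)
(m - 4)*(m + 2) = m^2 - 2*m - 8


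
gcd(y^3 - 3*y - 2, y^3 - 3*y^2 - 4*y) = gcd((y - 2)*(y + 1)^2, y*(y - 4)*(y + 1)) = y + 1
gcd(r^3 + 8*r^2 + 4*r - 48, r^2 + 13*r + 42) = r + 6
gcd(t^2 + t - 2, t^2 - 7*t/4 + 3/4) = t - 1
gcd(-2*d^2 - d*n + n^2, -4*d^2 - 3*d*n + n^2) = d + n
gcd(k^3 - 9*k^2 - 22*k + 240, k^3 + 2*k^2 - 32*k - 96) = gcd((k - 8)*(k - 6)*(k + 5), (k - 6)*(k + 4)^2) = k - 6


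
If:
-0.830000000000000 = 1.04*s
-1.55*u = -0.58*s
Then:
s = -0.80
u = -0.30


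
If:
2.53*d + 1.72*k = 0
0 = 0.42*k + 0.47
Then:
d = 0.76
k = -1.12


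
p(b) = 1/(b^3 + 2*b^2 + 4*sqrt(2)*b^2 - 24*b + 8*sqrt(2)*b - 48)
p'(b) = (-3*b^2 - 8*sqrt(2)*b - 4*b - 8*sqrt(2) + 24)/(b^3 + 2*b^2 + 4*sqrt(2)*b^2 - 24*b + 8*sqrt(2)*b - 48)^2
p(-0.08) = -0.02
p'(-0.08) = 0.01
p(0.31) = -0.02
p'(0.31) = 0.00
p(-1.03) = -0.04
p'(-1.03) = 0.03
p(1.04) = -0.02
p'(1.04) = 0.00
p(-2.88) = 0.04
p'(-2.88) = 0.04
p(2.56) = -0.07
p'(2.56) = -0.25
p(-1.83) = -0.19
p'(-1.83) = 1.10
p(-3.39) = 0.02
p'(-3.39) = 0.02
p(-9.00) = -0.02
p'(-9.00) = -0.05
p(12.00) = 0.00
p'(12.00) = 0.00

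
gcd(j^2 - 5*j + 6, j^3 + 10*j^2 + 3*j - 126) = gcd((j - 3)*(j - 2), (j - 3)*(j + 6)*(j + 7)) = j - 3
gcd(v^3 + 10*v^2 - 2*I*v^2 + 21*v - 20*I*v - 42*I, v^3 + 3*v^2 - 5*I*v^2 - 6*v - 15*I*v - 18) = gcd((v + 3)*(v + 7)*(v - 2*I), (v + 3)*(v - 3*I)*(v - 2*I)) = v^2 + v*(3 - 2*I) - 6*I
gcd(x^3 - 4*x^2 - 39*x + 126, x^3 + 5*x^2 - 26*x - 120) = x + 6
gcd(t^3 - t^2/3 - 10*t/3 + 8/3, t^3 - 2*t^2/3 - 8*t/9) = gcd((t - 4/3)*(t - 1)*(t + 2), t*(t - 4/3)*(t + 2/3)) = t - 4/3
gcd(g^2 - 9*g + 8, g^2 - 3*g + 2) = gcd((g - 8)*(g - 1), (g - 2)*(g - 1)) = g - 1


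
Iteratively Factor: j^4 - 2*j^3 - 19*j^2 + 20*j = (j)*(j^3 - 2*j^2 - 19*j + 20) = j*(j - 1)*(j^2 - j - 20) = j*(j - 5)*(j - 1)*(j + 4)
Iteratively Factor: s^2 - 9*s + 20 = (s - 5)*(s - 4)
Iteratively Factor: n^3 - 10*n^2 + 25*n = (n)*(n^2 - 10*n + 25) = n*(n - 5)*(n - 5)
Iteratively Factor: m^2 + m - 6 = (m - 2)*(m + 3)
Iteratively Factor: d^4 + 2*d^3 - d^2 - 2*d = (d + 1)*(d^3 + d^2 - 2*d) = d*(d + 1)*(d^2 + d - 2) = d*(d + 1)*(d + 2)*(d - 1)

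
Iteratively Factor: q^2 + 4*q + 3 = (q + 1)*(q + 3)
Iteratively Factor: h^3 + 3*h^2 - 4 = (h - 1)*(h^2 + 4*h + 4) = (h - 1)*(h + 2)*(h + 2)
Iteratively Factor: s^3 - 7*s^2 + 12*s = (s - 3)*(s^2 - 4*s) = (s - 4)*(s - 3)*(s)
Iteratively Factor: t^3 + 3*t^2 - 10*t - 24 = (t - 3)*(t^2 + 6*t + 8) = (t - 3)*(t + 2)*(t + 4)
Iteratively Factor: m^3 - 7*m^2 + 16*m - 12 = (m - 2)*(m^2 - 5*m + 6) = (m - 2)^2*(m - 3)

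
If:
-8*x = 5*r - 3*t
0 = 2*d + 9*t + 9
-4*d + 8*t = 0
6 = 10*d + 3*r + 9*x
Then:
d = -18/13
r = -769/91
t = -9/13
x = 457/91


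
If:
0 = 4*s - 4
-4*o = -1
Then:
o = 1/4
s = 1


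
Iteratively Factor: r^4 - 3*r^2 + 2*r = (r - 1)*(r^3 + r^2 - 2*r) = (r - 1)^2*(r^2 + 2*r) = (r - 1)^2*(r + 2)*(r)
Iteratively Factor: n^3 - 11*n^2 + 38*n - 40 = (n - 5)*(n^2 - 6*n + 8) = (n - 5)*(n - 2)*(n - 4)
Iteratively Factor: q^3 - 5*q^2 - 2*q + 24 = (q - 3)*(q^2 - 2*q - 8) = (q - 4)*(q - 3)*(q + 2)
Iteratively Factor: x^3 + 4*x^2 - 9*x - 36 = (x + 4)*(x^2 - 9) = (x + 3)*(x + 4)*(x - 3)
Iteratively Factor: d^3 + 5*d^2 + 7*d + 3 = (d + 3)*(d^2 + 2*d + 1) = (d + 1)*(d + 3)*(d + 1)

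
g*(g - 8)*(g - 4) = g^3 - 12*g^2 + 32*g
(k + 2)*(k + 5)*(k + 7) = k^3 + 14*k^2 + 59*k + 70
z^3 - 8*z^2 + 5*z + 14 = (z - 7)*(z - 2)*(z + 1)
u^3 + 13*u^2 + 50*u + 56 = (u + 2)*(u + 4)*(u + 7)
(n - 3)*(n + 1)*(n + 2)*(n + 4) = n^4 + 4*n^3 - 7*n^2 - 34*n - 24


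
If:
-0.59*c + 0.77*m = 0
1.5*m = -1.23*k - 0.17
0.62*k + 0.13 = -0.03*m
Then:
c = 0.08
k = -0.21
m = 0.06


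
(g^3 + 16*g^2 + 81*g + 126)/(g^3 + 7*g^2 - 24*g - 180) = (g^2 + 10*g + 21)/(g^2 + g - 30)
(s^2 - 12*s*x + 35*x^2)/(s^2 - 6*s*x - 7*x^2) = (s - 5*x)/(s + x)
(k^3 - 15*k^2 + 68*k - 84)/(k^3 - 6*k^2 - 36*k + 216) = (k^2 - 9*k + 14)/(k^2 - 36)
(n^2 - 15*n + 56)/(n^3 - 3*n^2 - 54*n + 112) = (n - 7)/(n^2 + 5*n - 14)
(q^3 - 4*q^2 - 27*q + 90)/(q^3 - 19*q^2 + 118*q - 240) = (q^2 + 2*q - 15)/(q^2 - 13*q + 40)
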